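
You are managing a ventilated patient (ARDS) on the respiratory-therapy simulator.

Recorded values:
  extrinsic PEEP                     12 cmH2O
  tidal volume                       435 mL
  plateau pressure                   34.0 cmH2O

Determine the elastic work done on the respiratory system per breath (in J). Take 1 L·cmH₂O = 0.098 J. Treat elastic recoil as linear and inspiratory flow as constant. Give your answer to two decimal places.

0.47

Elastic work ≈ ½ × (Pplat − PEEP) × Vt = 0.5 × (34.0 − 12) × 0.435 L = 0.5 × 22.0 × 0.435 = 4.785 L·cmH2O.
× 0.098 J/(L·cmH2O) → 0.4689 J.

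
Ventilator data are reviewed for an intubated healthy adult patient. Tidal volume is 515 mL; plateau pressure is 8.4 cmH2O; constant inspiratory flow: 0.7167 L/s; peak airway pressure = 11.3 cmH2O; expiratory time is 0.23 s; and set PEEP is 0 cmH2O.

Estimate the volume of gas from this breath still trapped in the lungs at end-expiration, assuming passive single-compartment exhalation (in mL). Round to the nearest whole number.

R = (PIP − Pplat)/V̇ = (11.3 − 8.4) / 0.7167 = 2.9/0.7167 = 4.046 cmH2O·s/L.
C = Vt/(Pplat − PEEP) = 515.0 / (8.4 − 0) = 515.0/8.4 = 61.31 mL/cmH2O.
τ = R × C = 4.046 × 0.06131 L/cmH2O = 0.2481 s.
Fraction remaining = e^(−Te/τ) = e^(−0.23/0.2481) = 0.3957.
Trapped volume = 515.0 × 0.3957 = 203.79 mL.

204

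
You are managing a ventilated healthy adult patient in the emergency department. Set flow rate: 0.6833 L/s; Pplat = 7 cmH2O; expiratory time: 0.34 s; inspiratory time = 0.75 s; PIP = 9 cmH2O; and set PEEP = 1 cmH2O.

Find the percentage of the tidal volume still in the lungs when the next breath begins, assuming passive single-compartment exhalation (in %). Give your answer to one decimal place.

25.7

Vt = flow × Ti = 0.6833 L/s × 0.75 s × 1000 mL/L = 512.48 mL.
R = (PIP − Pplat)/V̇ = (9 − 7) / 0.6833 = 2.0/0.6833 = 2.927 cmH2O·s/L.
C = Vt/(Pplat − PEEP) = 512.48 / (7 − 1) = 512.48/6.0 = 85.413 mL/cmH2O.
τ = R × C = 2.927 × 0.08541 L/cmH2O = 0.25 s.
Fraction remaining at end-expiration = e^(−Te/τ) = e^(−0.34/0.25) = 0.2567 → 25.67%.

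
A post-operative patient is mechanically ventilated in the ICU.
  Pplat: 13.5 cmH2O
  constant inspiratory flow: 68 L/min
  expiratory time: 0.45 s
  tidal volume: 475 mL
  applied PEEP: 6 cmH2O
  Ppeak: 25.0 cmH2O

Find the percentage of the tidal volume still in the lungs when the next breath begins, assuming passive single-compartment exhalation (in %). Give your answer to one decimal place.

49.6

Flow: 68 L/min ÷ 60 = 1.1333 L/s.
R = (PIP − Pplat)/V̇ = (25.0 − 13.5) / 1.1333 = 11.5/1.1333 = 10.147 cmH2O·s/L.
C = Vt/(Pplat − PEEP) = 475.0 / (13.5 − 6) = 475.0/7.5 = 63.333 mL/cmH2O.
τ = R × C = 10.147 × 0.06333 L/cmH2O = 0.6426 s.
Fraction remaining at end-expiration = e^(−Te/τ) = e^(−0.45/0.6426) = 0.4964 → 49.64%.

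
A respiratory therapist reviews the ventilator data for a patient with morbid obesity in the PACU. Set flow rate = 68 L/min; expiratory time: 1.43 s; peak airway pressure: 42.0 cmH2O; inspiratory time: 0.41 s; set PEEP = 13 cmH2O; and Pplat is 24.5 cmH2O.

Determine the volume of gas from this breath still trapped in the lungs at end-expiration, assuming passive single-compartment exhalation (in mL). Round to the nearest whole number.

47

Flow: 68 L/min ÷ 60 = 1.1333 L/s.
Vt = flow × Ti = 1.1333 L/s × 0.41 s × 1000 mL/L = 464.65 mL.
R = (PIP − Pplat)/V̇ = (42.0 − 24.5) / 1.1333 = 17.5/1.1333 = 15.442 cmH2O·s/L.
C = Vt/(Pplat − PEEP) = 464.65 / (24.5 − 13) = 464.65/11.5 = 40.404 mL/cmH2O.
τ = R × C = 15.442 × 0.0404 L/cmH2O = 0.6239 s.
Fraction remaining = e^(−Te/τ) = e^(−1.43/0.6239) = 0.1011.
Trapped volume = 464.65 × 0.1011 = 46.976 mL.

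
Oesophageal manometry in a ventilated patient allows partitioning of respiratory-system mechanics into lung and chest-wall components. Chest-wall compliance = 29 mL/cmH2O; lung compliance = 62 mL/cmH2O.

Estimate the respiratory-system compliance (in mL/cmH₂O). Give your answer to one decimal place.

Lung and chest wall are elastances in series: 1/Crs = 1/CL + 1/Ccw.
1/Crs = 1/62 + 1/29 = 0.05061.
Crs = 19.759 mL/cmH2O.

19.8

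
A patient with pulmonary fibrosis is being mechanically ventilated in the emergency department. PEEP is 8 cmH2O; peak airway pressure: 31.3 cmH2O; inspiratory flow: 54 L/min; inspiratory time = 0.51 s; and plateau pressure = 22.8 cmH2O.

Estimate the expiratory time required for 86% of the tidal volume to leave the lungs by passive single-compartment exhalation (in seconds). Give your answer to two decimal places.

Flow: 54 L/min ÷ 60 = 0.9 L/s.
Vt = flow × Ti = 0.9 L/s × 0.51 s × 1000 mL/L = 459.0 mL.
R = (PIP − Pplat)/V̇ = (31.3 − 22.8) / 0.9 = 8.5/0.9 = 9.444 cmH2O·s/L.
C = Vt/(Pplat − PEEP) = 459.0 / (22.8 − 8) = 459.0/14.8 = 31.014 mL/cmH2O.
τ = R × C = 9.444 × 0.03101 L/cmH2O = 0.2929 s.
t = −τ·ln(1 − 0.86) = −0.2929·ln(0.14) = 0.5759 s.

0.58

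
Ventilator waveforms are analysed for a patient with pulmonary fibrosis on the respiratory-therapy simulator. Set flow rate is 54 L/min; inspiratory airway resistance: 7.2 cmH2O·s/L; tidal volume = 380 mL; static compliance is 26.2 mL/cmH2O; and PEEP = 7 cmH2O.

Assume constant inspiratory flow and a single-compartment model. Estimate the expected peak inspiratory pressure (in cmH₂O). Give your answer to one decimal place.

Flow: 54 L/min ÷ 60 = 0.9 L/s.
Equation of motion (constant flow): PIP = Vt/C + R·V̇ + PEEP.
PIP = 380/26.2 + 7.2×0.9 + 7 = 14.504 + 6.48 + 7 = 27.984 cmH2O.

28.0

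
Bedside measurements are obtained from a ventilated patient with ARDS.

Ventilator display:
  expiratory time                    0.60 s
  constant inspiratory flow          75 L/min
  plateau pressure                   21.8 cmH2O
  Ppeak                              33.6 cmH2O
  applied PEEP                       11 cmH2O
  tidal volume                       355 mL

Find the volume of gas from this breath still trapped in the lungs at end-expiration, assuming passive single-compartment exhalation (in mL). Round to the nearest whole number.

51

Flow: 75 L/min ÷ 60 = 1.25 L/s.
R = (PIP − Pplat)/V̇ = (33.6 − 21.8) / 1.25 = 11.8/1.25 = 9.44 cmH2O·s/L.
C = Vt/(Pplat − PEEP) = 355.0 / (21.8 − 11) = 355.0/10.8 = 32.87 mL/cmH2O.
τ = R × C = 9.44 × 0.03287 L/cmH2O = 0.3103 s.
Fraction remaining = e^(−Te/τ) = e^(−0.60/0.3103) = 0.1446.
Trapped volume = 355.0 × 0.1446 = 51.333 mL.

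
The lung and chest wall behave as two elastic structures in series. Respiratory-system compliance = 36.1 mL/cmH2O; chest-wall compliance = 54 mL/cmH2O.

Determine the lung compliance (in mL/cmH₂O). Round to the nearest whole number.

1/CL = 1/Crs − 1/Ccw.
1/CL = 1/36.1 − 1/54 = 0.009182.
CL = 108.91 mL/cmH2O.

109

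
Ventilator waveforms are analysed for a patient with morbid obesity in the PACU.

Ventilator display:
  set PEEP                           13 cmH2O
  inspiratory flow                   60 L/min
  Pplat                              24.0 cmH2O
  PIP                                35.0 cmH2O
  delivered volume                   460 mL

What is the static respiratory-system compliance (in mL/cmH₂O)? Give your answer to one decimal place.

41.8

Cstat = Vt / (Pplat − PEEP) = 460 / (24.0 − 13) = 460 / 11.0 = 41.818 mL/cmH2O.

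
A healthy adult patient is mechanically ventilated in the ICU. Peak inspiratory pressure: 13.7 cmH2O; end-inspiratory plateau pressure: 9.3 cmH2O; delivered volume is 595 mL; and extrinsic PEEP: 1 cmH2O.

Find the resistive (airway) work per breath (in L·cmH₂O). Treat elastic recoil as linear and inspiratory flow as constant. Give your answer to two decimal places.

2.62

With constant inspiratory flow the resistive pressure is constant at PIP − Pplat = 13.7 − 9.3 = 4.4 cmH2O, so resistive work = 4.4 × 0.595 = 2.618 L·cmH2O.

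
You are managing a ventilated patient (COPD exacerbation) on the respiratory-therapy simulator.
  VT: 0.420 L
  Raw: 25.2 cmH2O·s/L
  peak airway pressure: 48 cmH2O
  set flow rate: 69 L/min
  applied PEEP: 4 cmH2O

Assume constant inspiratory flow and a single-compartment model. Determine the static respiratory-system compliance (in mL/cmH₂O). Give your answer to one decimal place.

Flow: 69 L/min ÷ 60 = 1.15 L/s.
Equation of motion (constant flow): PIP = Vt/C + R·V̇ + PEEP.
Vt/C = PIP − R·V̇ − PEEP = 48 − 25.2×1.15 − 4 = 48 − 28.98 − 4 = 15.02 cmH2O.
C = Vt / 15.02 = 420 / 15.02 = 27.963 mL/cmH2O.

28.0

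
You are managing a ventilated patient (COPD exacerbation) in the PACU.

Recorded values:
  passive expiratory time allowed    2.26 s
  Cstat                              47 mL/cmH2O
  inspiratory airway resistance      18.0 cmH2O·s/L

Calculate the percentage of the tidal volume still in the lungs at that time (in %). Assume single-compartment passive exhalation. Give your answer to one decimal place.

τ = R × C = 18.0 × 47 mL/cmH2O = 18.0 × 0.047 L/cmH2O = 0.846 s.
Passive exhalation: V(t)/V₀ = e^(−t/τ) = e^(−2.26/0.846) = 0.06916.
Fraction remaining = 0.06916 → 6.916%.

6.9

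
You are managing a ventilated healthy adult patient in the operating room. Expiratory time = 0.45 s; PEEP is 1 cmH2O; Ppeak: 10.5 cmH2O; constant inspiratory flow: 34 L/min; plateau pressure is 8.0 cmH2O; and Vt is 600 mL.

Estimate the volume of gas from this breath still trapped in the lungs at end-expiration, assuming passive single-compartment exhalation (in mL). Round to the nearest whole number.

183

Flow: 34 L/min ÷ 60 = 0.5667 L/s.
R = (PIP − Pplat)/V̇ = (10.5 − 8.0) / 0.5667 = 2.5/0.5667 = 4.412 cmH2O·s/L.
C = Vt/(Pplat − PEEP) = 600.0 / (8.0 − 1) = 600.0/7.0 = 85.714 mL/cmH2O.
τ = R × C = 4.412 × 0.08571 L/cmH2O = 0.3782 s.
Fraction remaining = e^(−Te/τ) = e^(−0.45/0.3782) = 0.3043.
Trapped volume = 600.0 × 0.3043 = 182.58 mL.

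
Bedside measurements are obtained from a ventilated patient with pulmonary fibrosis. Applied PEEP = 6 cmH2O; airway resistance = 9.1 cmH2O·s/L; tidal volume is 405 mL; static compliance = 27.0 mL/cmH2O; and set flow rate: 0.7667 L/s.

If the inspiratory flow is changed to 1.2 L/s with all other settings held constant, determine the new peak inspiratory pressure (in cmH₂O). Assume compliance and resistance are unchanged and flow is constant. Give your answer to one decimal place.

31.9

PIP = Vt/C + R·V̇ + PEEP (constant-flow equation of motion).
Only the resistive term changes: ΔPIP = R × ΔV̇ = 9.1 × (1.2 − 0.7667) = 9.1 × 0.4333 = 3.943 cmH2O.
Original PIP = 405/27.0 + 9.1×0.7667 + 6 = 27.977 cmH2O; new PIP = 27.977 + (3.943) = 31.92 cmH2O.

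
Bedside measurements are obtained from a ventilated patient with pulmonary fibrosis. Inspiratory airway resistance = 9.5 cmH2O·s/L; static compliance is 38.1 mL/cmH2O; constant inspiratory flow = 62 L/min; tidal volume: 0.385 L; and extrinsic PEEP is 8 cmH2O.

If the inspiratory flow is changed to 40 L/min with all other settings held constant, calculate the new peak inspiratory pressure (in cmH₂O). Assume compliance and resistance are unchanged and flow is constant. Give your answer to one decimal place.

24.4

Flow: 62 L/min ÷ 60 = 1.0333 L/s.
New flow: 40 L/min ÷ 60 = 0.6667 L/s.
PIP = Vt/C + R·V̇ + PEEP (constant-flow equation of motion).
Only the resistive term changes: ΔPIP = R × ΔV̇ = 9.5 × (0.6667 − 1.0333) = 9.5 × -0.3666 = -3.483 cmH2O.
Original PIP = 385/38.1 + 9.5×1.0333 + 8 = 27.921 cmH2O; new PIP = 27.921 + (-3.483) = 24.438 cmH2O.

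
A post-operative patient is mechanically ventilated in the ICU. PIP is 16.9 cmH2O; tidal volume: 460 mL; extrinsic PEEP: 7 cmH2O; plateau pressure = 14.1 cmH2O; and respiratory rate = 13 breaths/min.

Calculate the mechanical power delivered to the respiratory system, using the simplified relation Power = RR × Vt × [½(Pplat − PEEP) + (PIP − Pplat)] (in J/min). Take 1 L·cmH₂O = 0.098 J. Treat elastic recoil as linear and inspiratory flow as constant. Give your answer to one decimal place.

Per-breath work = Vt × [½(Pplat−PEEP) + (PIP−Pplat)] = 0.460 × [0.5×7.1 + 2.8] = 0.460 × 6.35 = 2.921 L·cmH2O.
Power = 13 × 2.921 = 37.973 L·cmH2O/min.
× 0.098 J/(L·cmH2O) → 3.721 J/min.

3.7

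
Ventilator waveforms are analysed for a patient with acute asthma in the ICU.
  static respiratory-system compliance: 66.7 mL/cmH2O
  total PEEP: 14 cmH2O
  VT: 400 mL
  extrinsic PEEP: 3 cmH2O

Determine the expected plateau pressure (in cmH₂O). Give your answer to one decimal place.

End-expiratory occlusion gives total PEEP = 14 cmH2O (intrinsic PEEP = 14 − 3 = 11). Use total PEEP for the elastic gradient.
Pplat = PEEPtotal + Vt / Cstat = 14 + 400 / 66.7 = 14 + 5.997 = 19.997 cmH2O.

20.0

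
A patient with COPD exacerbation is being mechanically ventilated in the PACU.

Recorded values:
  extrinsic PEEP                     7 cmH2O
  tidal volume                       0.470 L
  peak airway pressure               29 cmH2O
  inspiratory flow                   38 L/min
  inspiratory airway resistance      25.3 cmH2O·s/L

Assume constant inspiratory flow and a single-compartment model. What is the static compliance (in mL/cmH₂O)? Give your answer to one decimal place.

Flow: 38 L/min ÷ 60 = 0.6333 L/s.
Equation of motion (constant flow): PIP = Vt/C + R·V̇ + PEEP.
Vt/C = PIP − R·V̇ − PEEP = 29 − 25.3×0.6333 − 7 = 29 − 16.022 − 7 = 5.978 cmH2O.
C = Vt / 5.978 = 470 / 5.978 = 78.622 mL/cmH2O.

78.6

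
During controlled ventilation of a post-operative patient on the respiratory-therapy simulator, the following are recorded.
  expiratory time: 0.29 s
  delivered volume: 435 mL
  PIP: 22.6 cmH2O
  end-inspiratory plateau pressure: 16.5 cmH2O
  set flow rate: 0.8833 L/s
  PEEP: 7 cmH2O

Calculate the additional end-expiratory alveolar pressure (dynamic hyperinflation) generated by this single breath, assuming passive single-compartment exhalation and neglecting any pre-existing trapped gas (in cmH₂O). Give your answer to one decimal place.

3.8

R = (PIP − Pplat)/V̇ = (22.6 − 16.5) / 0.8833 = 6.1/0.8833 = 6.906 cmH2O·s/L.
C = Vt/(Pplat − PEEP) = 435.0 / (16.5 − 7) = 435.0/9.5 = 45.789 mL/cmH2O.
τ = R × C = 6.906 × 0.04579 L/cmH2O = 0.3162 s.
Fraction remaining = e^(−Te/τ) = e^(−0.29/0.3162) = 0.3997; trapped volume = 435.0 × 0.3997 = 173.87 mL.
Additional alveolar pressure from trapping ≈ V_trapped / C = 173.87 / 45.789 = 3.797 cmH2O.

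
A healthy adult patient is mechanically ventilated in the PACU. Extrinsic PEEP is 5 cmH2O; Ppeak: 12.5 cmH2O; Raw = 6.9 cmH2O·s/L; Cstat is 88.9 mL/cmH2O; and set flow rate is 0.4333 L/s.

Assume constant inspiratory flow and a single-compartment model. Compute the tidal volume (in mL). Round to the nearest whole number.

Equation of motion (constant flow): PIP = Vt/C + R·V̇ + PEEP.
Vt/C = PIP − R·V̇ − PEEP = 12.5 − 2.99 − 5 = 4.51 cmH2O.
Vt = C × 4.51 = 88.9 × 4.51 = 400.94 mL.

401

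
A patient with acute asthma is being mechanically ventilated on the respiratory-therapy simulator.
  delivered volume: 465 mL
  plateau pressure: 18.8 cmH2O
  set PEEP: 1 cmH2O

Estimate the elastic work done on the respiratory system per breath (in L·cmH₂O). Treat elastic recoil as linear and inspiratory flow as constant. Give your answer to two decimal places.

4.14

Elastic work ≈ ½ × (Pplat − PEEP) × Vt = 0.5 × (18.8 − 1) × 0.465 L = 0.5 × 17.8 × 0.465 = 4.139 L·cmH2O.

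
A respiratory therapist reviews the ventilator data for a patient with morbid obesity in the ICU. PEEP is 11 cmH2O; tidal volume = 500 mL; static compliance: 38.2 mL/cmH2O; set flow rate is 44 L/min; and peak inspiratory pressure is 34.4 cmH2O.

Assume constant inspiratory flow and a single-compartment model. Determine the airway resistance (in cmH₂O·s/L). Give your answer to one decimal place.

14.1

Flow: 44 L/min ÷ 60 = 0.7333 L/s.
Equation of motion (constant flow): PIP = Vt/C + R·V̇ + PEEP.
R·V̇ = PIP − Vt/C − PEEP = 34.4 − 500/38.2 − 11 = 34.4 − 13.089 − 11 = 10.311 cmH2O.
R = 10.311 / 0.7333 = 14.061 cmH2O·s/L.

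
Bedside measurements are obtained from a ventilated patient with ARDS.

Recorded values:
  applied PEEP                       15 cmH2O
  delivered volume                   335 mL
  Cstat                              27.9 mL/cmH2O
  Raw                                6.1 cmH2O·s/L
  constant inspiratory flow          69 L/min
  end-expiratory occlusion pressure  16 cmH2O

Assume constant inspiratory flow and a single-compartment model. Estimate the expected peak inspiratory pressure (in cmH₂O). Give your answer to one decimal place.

35.0

Flow: 69 L/min ÷ 60 = 1.15 L/s.
Total PEEP = 16 cmH2O (set 15 + intrinsic 1); this is the baseline alveolar pressure.
Equation of motion (constant flow): PIP = Vt/C + R·V̇ + PEEP.
PIP = 335/27.9 + 6.1×1.15 + 16 = 12.007 + 7.015 + 16 = 35.022 cmH2O.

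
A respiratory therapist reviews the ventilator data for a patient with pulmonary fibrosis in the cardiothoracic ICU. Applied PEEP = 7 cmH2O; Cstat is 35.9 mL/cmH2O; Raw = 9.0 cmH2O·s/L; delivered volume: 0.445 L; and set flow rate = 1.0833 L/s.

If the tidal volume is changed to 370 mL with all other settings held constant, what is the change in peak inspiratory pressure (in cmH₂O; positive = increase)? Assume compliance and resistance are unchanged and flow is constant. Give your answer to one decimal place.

-2.1

PIP = Vt/C + R·V̇ + PEEP (constant-flow equation of motion).
Only the elastic term changes: ΔPIP = ΔVt / C = (370 − 445) / 35.9 = -2.089 cmH2O.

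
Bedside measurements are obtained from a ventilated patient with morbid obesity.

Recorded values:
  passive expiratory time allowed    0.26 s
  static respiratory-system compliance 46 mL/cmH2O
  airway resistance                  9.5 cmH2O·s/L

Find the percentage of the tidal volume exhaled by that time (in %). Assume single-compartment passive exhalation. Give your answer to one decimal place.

44.8

τ = R × C = 9.5 × 46 mL/cmH2O = 9.5 × 0.046 L/cmH2O = 0.437 s.
Passive exhalation: V(t)/V₀ = e^(−t/τ) = e^(−0.26/0.437) = 0.5516.
Fraction exhaled = 1 − 0.5516 = 0.4484 → 44.84%.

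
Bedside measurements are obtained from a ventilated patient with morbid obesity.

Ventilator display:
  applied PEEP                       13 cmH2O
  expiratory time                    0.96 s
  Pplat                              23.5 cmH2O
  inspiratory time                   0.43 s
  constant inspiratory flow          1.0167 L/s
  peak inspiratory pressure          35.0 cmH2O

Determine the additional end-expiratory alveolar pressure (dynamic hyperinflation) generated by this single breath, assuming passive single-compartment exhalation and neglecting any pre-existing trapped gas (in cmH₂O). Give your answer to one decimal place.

1.4

Vt = flow × Ti = 1.0167 L/s × 0.43 s × 1000 mL/L = 437.18 mL.
R = (PIP − Pplat)/V̇ = (35.0 − 23.5) / 1.0167 = 11.5/1.0167 = 11.311 cmH2O·s/L.
C = Vt/(Pplat − PEEP) = 437.18 / (23.5 − 13) = 437.18/10.5 = 41.636 mL/cmH2O.
τ = R × C = 11.311 × 0.04164 L/cmH2O = 0.471 s.
Fraction remaining = e^(−Te/τ) = e^(−0.96/0.471) = 0.1303; trapped volume = 437.18 × 0.1303 = 56.965 mL.
Additional alveolar pressure from trapping ≈ V_trapped / C = 56.965 / 41.636 = 1.368 cmH2O.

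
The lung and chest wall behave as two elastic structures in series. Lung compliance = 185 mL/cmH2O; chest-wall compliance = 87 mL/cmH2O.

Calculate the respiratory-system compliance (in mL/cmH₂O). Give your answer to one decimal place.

59.2

Lung and chest wall are elastances in series: 1/Crs = 1/CL + 1/Ccw.
1/Crs = 1/185 + 1/87 = 0.0169.
Crs = 59.172 mL/cmH2O.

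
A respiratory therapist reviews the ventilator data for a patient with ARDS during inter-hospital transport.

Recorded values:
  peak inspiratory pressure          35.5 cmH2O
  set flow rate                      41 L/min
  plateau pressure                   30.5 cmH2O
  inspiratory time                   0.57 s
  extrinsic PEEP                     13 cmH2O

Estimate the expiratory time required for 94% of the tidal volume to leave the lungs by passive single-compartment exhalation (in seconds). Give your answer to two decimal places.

0.46

Flow: 41 L/min ÷ 60 = 0.6833 L/s.
Vt = flow × Ti = 0.6833 L/s × 0.57 s × 1000 mL/L = 389.48 mL.
R = (PIP − Pplat)/V̇ = (35.5 − 30.5) / 0.6833 = 5.0/0.6833 = 7.317 cmH2O·s/L.
C = Vt/(Pplat − PEEP) = 389.48 / (30.5 − 13) = 389.48/17.5 = 22.256 mL/cmH2O.
τ = R × C = 7.317 × 0.02226 L/cmH2O = 0.1629 s.
t = −τ·ln(1 − 0.94) = −0.1629·ln(0.06) = 0.4583 s.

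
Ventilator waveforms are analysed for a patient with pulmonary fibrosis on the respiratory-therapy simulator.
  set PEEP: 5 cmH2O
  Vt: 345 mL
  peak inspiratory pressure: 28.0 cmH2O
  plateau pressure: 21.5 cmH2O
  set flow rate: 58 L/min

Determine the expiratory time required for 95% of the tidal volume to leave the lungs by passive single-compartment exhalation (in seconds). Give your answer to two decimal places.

Flow: 58 L/min ÷ 60 = 0.9667 L/s.
R = (PIP − Pplat)/V̇ = (28.0 − 21.5) / 0.9667 = 6.5/0.9667 = 6.724 cmH2O·s/L.
C = Vt/(Pplat − PEEP) = 345.0 / (21.5 − 5) = 345.0/16.5 = 20.909 mL/cmH2O.
τ = R × C = 6.724 × 0.02091 L/cmH2O = 0.1406 s.
t = −τ·ln(1 − 0.95) = −0.1406·ln(0.05) = 0.4212 s.

0.42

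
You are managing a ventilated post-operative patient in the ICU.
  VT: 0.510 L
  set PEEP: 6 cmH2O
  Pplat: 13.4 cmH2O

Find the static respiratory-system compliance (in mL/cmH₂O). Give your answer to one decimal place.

68.9

Cstat = Vt / (Pplat − PEEP) = 510 / (13.4 − 6) = 510 / 7.4 = 68.919 mL/cmH2O.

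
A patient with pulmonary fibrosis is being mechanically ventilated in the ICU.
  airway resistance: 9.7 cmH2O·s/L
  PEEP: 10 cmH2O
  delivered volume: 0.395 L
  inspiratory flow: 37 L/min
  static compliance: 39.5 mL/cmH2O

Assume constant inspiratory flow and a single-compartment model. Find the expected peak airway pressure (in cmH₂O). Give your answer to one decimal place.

Flow: 37 L/min ÷ 60 = 0.6167 L/s.
Equation of motion (constant flow): PIP = Vt/C + R·V̇ + PEEP.
PIP = 395/39.5 + 9.7×0.6167 + 10 = 10.0 + 5.982 + 10 = 25.982 cmH2O.

26.0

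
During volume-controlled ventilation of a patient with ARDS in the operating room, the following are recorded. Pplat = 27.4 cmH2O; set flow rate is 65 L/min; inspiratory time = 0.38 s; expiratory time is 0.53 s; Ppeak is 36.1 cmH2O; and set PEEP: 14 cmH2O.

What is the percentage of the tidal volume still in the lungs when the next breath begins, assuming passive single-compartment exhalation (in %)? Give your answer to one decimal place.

Flow: 65 L/min ÷ 60 = 1.0833 L/s.
Vt = flow × Ti = 1.0833 L/s × 0.38 s × 1000 mL/L = 411.65 mL.
R = (PIP − Pplat)/V̇ = (36.1 − 27.4) / 1.0833 = 8.7/1.0833 = 8.031 cmH2O·s/L.
C = Vt/(Pplat − PEEP) = 411.65 / (27.4 − 14) = 411.65/13.4 = 30.72 mL/cmH2O.
τ = R × C = 8.031 × 0.03072 L/cmH2O = 0.2467 s.
Fraction remaining at end-expiration = e^(−Te/τ) = e^(−0.53/0.2467) = 0.1167 → 11.67%.

11.7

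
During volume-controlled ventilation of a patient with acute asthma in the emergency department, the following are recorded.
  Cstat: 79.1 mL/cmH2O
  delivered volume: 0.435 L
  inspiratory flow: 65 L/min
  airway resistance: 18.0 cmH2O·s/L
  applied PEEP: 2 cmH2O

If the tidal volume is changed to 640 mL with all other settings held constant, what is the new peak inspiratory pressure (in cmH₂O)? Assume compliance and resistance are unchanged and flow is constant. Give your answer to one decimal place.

Flow: 65 L/min ÷ 60 = 1.0833 L/s.
PIP = Vt/C + R·V̇ + PEEP (constant-flow equation of motion).
Only the elastic term changes: ΔPIP = ΔVt / C = (640 − 435) / 79.1 = 2.592 cmH2O.
Original PIP = 435/79.1 + 18.0×1.0833 + 2 = 26.999 cmH2O; new PIP = 26.999 + (2.592) = 29.591 cmH2O.

29.6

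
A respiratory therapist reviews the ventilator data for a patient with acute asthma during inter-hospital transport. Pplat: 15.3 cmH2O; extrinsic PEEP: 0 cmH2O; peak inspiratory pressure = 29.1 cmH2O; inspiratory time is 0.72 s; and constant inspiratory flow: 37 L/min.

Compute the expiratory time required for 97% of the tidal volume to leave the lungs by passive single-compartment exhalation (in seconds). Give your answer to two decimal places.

2.28

Flow: 37 L/min ÷ 60 = 0.6167 L/s.
Vt = flow × Ti = 0.6167 L/s × 0.72 s × 1000 mL/L = 444.02 mL.
R = (PIP − Pplat)/V̇ = (29.1 − 15.3) / 0.6167 = 13.8/0.6167 = 22.377 cmH2O·s/L.
C = Vt/(Pplat − PEEP) = 444.02 / (15.3 − 0) = 444.02/15.3 = 29.021 mL/cmH2O.
τ = R × C = 22.377 × 0.02902 L/cmH2O = 0.6494 s.
t = −τ·ln(1 − 0.97) = −0.6494·ln(0.03) = 2.277 s.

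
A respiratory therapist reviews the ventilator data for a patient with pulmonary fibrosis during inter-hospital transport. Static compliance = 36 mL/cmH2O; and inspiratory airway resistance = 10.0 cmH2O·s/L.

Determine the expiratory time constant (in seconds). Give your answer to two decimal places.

τ = R × C = 10.0 × 36 mL/cmH2O = 10.0 × 0.036 L/cmH2O = 0.36 s.

0.36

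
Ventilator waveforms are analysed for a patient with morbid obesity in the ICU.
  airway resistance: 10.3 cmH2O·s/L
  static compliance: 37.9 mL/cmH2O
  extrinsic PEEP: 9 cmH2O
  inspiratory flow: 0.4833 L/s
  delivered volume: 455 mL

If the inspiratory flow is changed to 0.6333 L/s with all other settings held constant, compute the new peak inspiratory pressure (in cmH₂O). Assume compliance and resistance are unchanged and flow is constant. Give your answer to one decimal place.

PIP = Vt/C + R·V̇ + PEEP (constant-flow equation of motion).
Only the resistive term changes: ΔPIP = R × ΔV̇ = 10.3 × (0.6333 − 0.4833) = 10.3 × 0.15 = 1.545 cmH2O.
Original PIP = 455/37.9 + 10.3×0.4833 + 9 = 25.983 cmH2O; new PIP = 25.983 + (1.545) = 27.528 cmH2O.

27.5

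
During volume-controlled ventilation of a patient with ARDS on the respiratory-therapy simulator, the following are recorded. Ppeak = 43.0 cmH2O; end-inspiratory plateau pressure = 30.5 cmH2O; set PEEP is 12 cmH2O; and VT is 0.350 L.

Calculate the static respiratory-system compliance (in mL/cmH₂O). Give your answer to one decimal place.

Cstat = Vt / (Pplat − PEEP) = 350 / (30.5 − 12) = 350 / 18.5 = 18.919 mL/cmH2O.

18.9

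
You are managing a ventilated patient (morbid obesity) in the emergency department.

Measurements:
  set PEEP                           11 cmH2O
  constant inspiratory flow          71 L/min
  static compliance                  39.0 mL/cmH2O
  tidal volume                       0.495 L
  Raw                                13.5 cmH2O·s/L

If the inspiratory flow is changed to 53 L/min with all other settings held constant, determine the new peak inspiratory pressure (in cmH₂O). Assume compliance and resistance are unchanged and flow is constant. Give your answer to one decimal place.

35.6

Flow: 71 L/min ÷ 60 = 1.1833 L/s.
New flow: 53 L/min ÷ 60 = 0.8833 L/s.
PIP = Vt/C + R·V̇ + PEEP (constant-flow equation of motion).
Only the resistive term changes: ΔPIP = R × ΔV̇ = 13.5 × (0.8833 − 1.1833) = 13.5 × -0.3 = -4.05 cmH2O.
Original PIP = 495/39.0 + 13.5×1.1833 + 11 = 39.667 cmH2O; new PIP = 39.667 + (-4.05) = 35.617 cmH2O.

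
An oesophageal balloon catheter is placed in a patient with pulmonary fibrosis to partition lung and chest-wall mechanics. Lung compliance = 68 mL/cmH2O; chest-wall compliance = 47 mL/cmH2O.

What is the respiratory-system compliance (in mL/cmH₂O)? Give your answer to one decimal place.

Lung and chest wall are elastances in series: 1/Crs = 1/CL + 1/Ccw.
1/Crs = 1/68 + 1/47 = 0.03598.
Crs = 27.793 mL/cmH2O.

27.8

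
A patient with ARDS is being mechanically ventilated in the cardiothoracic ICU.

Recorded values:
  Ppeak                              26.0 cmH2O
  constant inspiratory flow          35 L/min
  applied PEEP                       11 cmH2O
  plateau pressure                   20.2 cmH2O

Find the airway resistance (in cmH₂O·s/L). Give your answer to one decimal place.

9.9

Flow: 35 L/min ÷ 60 = 0.5833 L/s.
Raw = (PIP − Pplat) / flow = (26.0 − 20.2) / 0.5833 = 5.8 / 0.5833 = 9.943 cmH2O·s/L.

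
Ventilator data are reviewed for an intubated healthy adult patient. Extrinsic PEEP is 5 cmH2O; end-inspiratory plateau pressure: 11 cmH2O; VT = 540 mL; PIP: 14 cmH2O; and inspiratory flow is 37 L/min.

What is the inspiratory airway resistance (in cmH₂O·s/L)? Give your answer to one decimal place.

Flow: 37 L/min ÷ 60 = 0.6167 L/s.
Raw = (PIP − Pplat) / flow = (14 − 11) / 0.6167 = 3.0 / 0.6167 = 4.865 cmH2O·s/L.

4.9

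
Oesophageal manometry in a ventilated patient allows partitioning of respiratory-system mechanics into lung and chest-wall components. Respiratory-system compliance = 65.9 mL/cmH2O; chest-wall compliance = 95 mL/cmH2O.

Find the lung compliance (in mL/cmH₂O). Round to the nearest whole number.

215

1/CL = 1/Crs − 1/Ccw.
1/CL = 1/65.9 − 1/95 = 0.004648.
CL = 215.15 mL/cmH2O.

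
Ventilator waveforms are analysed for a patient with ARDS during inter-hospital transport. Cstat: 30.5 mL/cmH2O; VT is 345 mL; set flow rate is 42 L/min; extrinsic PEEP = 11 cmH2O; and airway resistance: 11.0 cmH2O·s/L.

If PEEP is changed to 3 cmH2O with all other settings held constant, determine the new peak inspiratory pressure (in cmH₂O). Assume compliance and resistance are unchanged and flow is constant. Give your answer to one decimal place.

Flow: 42 L/min ÷ 60 = 0.7 L/s.
PIP = Vt/C + R·V̇ + PEEP (constant-flow equation of motion).
Only the baseline term changes: ΔPIP = ΔPEEP = 3 − 11 = -8.0 cmH2O.
Original PIP = 345/30.5 + 11.0×0.7 + 11 = 30.011 cmH2O; new PIP = 30.011 + (-8.0) = 22.011 cmH2O.

22.0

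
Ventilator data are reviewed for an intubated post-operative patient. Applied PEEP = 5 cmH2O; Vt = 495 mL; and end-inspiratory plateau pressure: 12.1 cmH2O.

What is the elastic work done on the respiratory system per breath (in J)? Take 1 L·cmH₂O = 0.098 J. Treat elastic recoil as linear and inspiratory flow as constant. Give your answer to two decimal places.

0.17

Elastic work ≈ ½ × (Pplat − PEEP) × Vt = 0.5 × (12.1 − 5) × 0.495 L = 0.5 × 7.1 × 0.495 = 1.757 L·cmH2O.
× 0.098 J/(L·cmH2O) → 0.1722 J.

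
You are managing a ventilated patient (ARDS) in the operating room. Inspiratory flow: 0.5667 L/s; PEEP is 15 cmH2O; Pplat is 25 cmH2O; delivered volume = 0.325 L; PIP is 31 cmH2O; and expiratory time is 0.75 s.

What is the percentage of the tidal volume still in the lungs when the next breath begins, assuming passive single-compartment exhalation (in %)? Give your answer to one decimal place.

11.3

R = (PIP − Pplat)/V̇ = (31 − 25) / 0.5667 = 6.0/0.5667 = 10.588 cmH2O·s/L.
C = Vt/(Pplat − PEEP) = 325.0 / (25 − 15) = 325.0/10.0 = 32.5 mL/cmH2O.
τ = R × C = 10.588 × 0.0325 L/cmH2O = 0.3441 s.
Fraction remaining at end-expiration = e^(−Te/τ) = e^(−0.75/0.3441) = 0.1131 → 11.31%.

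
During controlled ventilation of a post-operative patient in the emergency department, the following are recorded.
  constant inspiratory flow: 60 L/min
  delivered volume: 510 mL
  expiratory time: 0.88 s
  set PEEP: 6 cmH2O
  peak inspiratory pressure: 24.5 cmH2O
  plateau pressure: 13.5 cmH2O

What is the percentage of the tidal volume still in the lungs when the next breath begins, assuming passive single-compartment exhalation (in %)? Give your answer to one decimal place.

Flow: 60 L/min ÷ 60 = 1 L/s.
R = (PIP − Pplat)/V̇ = (24.5 − 13.5) / 1 = 11.0/1 = 11.0 cmH2O·s/L.
C = Vt/(Pplat − PEEP) = 510.0 / (13.5 − 6) = 510.0/7.5 = 68.0 mL/cmH2O.
τ = R × C = 11.0 × 0.068 L/cmH2O = 0.748 s.
Fraction remaining at end-expiration = e^(−Te/τ) = e^(−0.88/0.748) = 0.3084 → 30.84%.

30.8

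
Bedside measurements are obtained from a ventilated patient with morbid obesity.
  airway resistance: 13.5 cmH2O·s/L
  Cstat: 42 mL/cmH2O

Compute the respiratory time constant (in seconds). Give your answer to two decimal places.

τ = R × C = 13.5 × 42 mL/cmH2O = 13.5 × 0.042 L/cmH2O = 0.567 s.

0.57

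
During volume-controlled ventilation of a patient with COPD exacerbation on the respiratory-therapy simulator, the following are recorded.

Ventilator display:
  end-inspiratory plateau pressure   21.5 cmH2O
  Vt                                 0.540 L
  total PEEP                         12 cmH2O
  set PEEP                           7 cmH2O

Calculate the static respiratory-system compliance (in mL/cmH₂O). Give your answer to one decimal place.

56.8

End-expiratory occlusion gives total PEEP = 12 cmH2O (intrinsic PEEP = 12 − 7 = 5). Use total PEEP for the elastic gradient.
Cstat = Vt / (Pplat − PEEPtotal) = 540 / (21.5 − 12) = 540 / 9.5 = 56.842 mL/cmH2O.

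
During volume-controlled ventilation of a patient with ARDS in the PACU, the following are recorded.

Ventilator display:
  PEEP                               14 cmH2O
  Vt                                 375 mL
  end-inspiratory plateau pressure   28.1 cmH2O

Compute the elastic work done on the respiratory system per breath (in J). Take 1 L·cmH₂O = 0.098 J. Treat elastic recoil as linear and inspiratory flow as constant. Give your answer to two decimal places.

Elastic work ≈ ½ × (Pplat − PEEP) × Vt = 0.5 × (28.1 − 14) × 0.375 L = 0.5 × 14.1 × 0.375 = 2.644 L·cmH2O.
× 0.098 J/(L·cmH2O) → 0.2591 J.

0.26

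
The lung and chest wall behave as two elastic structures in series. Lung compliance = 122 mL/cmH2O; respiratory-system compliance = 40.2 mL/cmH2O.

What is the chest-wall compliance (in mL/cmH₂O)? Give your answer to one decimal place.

1/Ccw = 1/Crs − 1/CL.
1/Ccw = 1/40.2 − 1/122 = 0.01668.
Ccw = 59.952 mL/cmH2O.

60.0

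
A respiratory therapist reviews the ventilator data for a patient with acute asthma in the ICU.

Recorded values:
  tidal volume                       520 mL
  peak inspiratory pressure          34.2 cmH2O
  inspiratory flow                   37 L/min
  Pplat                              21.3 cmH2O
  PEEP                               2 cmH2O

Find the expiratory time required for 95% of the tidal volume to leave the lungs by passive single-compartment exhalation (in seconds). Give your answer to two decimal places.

1.69

Flow: 37 L/min ÷ 60 = 0.6167 L/s.
R = (PIP − Pplat)/V̇ = (34.2 − 21.3) / 0.6167 = 12.9/0.6167 = 20.918 cmH2O·s/L.
C = Vt/(Pplat − PEEP) = 520.0 / (21.3 − 2) = 520.0/19.3 = 26.943 mL/cmH2O.
τ = R × C = 20.918 × 0.02694 L/cmH2O = 0.5635 s.
t = −τ·ln(1 − 0.95) = −0.5635·ln(0.05) = 1.688 s.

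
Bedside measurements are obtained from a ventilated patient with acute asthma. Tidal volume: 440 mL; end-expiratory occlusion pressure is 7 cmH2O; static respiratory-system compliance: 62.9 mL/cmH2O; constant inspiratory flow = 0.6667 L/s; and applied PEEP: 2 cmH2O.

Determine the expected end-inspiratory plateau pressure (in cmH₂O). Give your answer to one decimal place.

End-expiratory occlusion gives total PEEP = 7 cmH2O (intrinsic PEEP = 7 − 2 = 5). Use total PEEP for the elastic gradient.
Pplat = PEEPtotal + Vt / Cstat = 7 + 440 / 62.9 = 7 + 6.995 = 13.995 cmH2O.

14.0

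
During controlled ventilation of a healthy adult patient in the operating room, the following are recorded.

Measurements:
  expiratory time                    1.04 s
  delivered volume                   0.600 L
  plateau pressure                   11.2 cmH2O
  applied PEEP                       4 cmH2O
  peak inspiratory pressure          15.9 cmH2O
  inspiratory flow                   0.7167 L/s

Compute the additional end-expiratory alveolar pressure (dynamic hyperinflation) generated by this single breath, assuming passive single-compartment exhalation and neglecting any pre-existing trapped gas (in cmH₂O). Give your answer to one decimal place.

R = (PIP − Pplat)/V̇ = (15.9 − 11.2) / 0.7167 = 4.7/0.7167 = 6.558 cmH2O·s/L.
C = Vt/(Pplat − PEEP) = 600.0 / (11.2 − 4) = 600.0/7.2 = 83.333 mL/cmH2O.
τ = R × C = 6.558 × 0.08333 L/cmH2O = 0.5465 s.
Fraction remaining = e^(−Te/τ) = e^(−1.04/0.5465) = 0.1491; trapped volume = 600.0 × 0.1491 = 89.46 mL.
Additional alveolar pressure from trapping ≈ V_trapped / C = 89.46 / 83.333 = 1.074 cmH2O.

1.1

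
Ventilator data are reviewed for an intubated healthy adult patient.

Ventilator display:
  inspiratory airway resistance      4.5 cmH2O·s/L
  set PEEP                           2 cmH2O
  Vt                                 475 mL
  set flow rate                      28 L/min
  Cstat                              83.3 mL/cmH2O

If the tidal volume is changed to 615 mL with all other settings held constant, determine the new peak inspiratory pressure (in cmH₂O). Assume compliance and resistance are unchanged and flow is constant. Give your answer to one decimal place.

11.5

Flow: 28 L/min ÷ 60 = 0.4667 L/s.
PIP = Vt/C + R·V̇ + PEEP (constant-flow equation of motion).
Only the elastic term changes: ΔPIP = ΔVt / C = (615 − 475) / 83.3 = 1.681 cmH2O.
Original PIP = 475/83.3 + 4.5×0.4667 + 2 = 9.802 cmH2O; new PIP = 9.802 + (1.681) = 11.483 cmH2O.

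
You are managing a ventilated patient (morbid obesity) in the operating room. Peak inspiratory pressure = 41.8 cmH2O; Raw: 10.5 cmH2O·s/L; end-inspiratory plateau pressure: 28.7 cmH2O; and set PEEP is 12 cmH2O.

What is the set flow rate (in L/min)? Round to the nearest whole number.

flow = (PIP − Pplat) / Raw = (41.8 − 28.7) / 10.5 = 1.248 L/s × 60 = 74.88 L/min.

75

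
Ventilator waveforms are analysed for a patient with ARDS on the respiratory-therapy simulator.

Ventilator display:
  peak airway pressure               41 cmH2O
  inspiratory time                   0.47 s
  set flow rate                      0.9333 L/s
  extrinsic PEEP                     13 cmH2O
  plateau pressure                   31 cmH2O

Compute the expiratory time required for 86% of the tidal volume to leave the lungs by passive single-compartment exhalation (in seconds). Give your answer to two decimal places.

Vt = flow × Ti = 0.9333 L/s × 0.47 s × 1000 mL/L = 438.65 mL.
R = (PIP − Pplat)/V̇ = (41 − 31) / 0.9333 = 10.0/0.9333 = 10.715 cmH2O·s/L.
C = Vt/(Pplat − PEEP) = 438.65 / (31 − 13) = 438.65/18.0 = 24.369 mL/cmH2O.
τ = R × C = 10.715 × 0.02437 L/cmH2O = 0.2611 s.
t = −τ·ln(1 − 0.86) = −0.2611·ln(0.14) = 0.5134 s.

0.51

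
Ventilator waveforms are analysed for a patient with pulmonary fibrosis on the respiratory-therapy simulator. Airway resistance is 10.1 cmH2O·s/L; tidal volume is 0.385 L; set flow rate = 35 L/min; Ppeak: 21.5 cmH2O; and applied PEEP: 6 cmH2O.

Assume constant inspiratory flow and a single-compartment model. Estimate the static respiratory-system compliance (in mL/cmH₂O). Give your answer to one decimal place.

40.1

Flow: 35 L/min ÷ 60 = 0.5833 L/s.
Equation of motion (constant flow): PIP = Vt/C + R·V̇ + PEEP.
Vt/C = PIP − R·V̇ − PEEP = 21.5 − 10.1×0.5833 − 6 = 21.5 − 5.891 − 6 = 9.609 cmH2O.
C = Vt / 9.609 = 385 / 9.609 = 40.067 mL/cmH2O.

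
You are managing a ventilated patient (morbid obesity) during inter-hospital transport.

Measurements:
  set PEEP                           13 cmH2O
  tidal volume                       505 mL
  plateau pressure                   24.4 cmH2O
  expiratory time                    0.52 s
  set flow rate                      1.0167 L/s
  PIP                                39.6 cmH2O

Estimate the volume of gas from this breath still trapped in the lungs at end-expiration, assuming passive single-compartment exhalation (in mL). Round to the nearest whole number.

230

R = (PIP − Pplat)/V̇ = (39.6 − 24.4) / 1.0167 = 15.2/1.0167 = 14.95 cmH2O·s/L.
C = Vt/(Pplat − PEEP) = 505.0 / (24.4 − 13) = 505.0/11.4 = 44.298 mL/cmH2O.
τ = R × C = 14.95 × 0.0443 L/cmH2O = 0.6623 s.
Fraction remaining = e^(−Te/τ) = e^(−0.52/0.6623) = 0.4561.
Trapped volume = 505.0 × 0.4561 = 230.33 mL.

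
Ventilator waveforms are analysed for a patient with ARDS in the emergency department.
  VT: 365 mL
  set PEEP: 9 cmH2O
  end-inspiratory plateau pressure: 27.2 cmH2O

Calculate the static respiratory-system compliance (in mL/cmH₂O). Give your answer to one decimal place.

20.1

Cstat = Vt / (Pplat − PEEP) = 365 / (27.2 − 9) = 365 / 18.2 = 20.055 mL/cmH2O.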